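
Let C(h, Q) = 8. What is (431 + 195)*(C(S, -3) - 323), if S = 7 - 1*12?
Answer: -197190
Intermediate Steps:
S = -5 (S = 7 - 12 = -5)
(431 + 195)*(C(S, -3) - 323) = (431 + 195)*(8 - 323) = 626*(-315) = -197190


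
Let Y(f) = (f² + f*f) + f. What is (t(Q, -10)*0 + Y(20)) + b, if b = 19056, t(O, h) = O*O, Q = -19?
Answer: 19876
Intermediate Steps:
t(O, h) = O²
Y(f) = f + 2*f² (Y(f) = (f² + f²) + f = 2*f² + f = f + 2*f²)
(t(Q, -10)*0 + Y(20)) + b = ((-19)²*0 + 20*(1 + 2*20)) + 19056 = (361*0 + 20*(1 + 40)) + 19056 = (0 + 20*41) + 19056 = (0 + 820) + 19056 = 820 + 19056 = 19876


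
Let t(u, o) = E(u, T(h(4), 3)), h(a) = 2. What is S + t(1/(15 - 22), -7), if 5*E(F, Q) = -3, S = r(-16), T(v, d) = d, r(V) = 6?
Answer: 27/5 ≈ 5.4000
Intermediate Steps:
S = 6
E(F, Q) = -3/5 (E(F, Q) = (1/5)*(-3) = -3/5)
t(u, o) = -3/5
S + t(1/(15 - 22), -7) = 6 - 3/5 = 27/5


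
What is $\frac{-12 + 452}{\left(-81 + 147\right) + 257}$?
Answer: $\frac{440}{323} \approx 1.3622$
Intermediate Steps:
$\frac{-12 + 452}{\left(-81 + 147\right) + 257} = \frac{440}{66 + 257} = \frac{440}{323}$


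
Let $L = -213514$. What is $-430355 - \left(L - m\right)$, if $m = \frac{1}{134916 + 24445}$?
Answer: $- \frac{34555998600}{159361} \approx -2.1684 \cdot 10^{5}$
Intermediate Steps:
$m = \frac{1}{159361} \approx 6.2751 \cdot 10^{-6}$
$-430355 - \left(L - m\right) = -430355 - \left(-213514 - \frac{1}{159361}\right) = -430355 - - \frac{34025804555}{159361} = -430355 + \frac{34025804555}{159361} = - \frac{34555998600}{159361}$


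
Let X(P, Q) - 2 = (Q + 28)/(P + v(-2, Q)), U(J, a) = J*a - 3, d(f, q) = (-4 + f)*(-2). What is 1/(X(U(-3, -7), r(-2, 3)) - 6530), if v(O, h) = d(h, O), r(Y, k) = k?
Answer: -20/130529 ≈ -0.00015322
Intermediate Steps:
d(f, q) = 8 - 2*f
U(J, a) = -3 + J*a
v(O, h) = 8 - 2*h
X(P, Q) = 2 + (28 + Q)/(8 + P - 2*Q) (X(P, Q) = 2 + (Q + 28)/(P + (8 - 2*Q)) = 2 + (28 + Q)/(8 + P - 2*Q))
1/(X(U(-3, -7), r(-2, 3)) - 6530) = 1/((44 - 3*3 + 2*(-3 - 3*(-7)))/(8 + (-3 - 3*(-7)) - 2*3) - 6530) = 1/((44 - 9 + 2*(-3 + 21))/(8 + (-3 + 21) - 6) - 6530) = 1/((44 - 9 + 2*18)/(8 + 18 - 6) - 6530) = 1/((44 - 9 + 36)/20 - 6530) = 1/((1/20)*71 - 6530) = 1/(71/20 - 6530) = 1/(-130529/20) = -20/130529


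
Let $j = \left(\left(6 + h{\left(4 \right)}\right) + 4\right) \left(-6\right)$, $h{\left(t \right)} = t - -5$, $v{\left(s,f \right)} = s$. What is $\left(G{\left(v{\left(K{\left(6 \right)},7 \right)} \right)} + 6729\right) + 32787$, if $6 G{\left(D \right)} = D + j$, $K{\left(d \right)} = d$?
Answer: $39498$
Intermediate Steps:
$h{\left(t \right)} = 5 + t$ ($h{\left(t \right)} = t + 5 = 5 + t$)
$j = -114$ ($j = \left(\left(6 + \left(5 + 4\right)\right) + 4\right) \left(-6\right) = \left(\left(6 + 9\right) + 4\right) \left(-6\right) = \left(15 + 4\right) \left(-6\right) = 19 \left(-6\right) = -114$)
$G{\left(D \right)} = -19 + \frac{D}{6}$ ($G{\left(D \right)} = \frac{D - 114}{6} = \frac{-114 + D}{6} = -19 + \frac{D}{6}$)
$\left(G{\left(v{\left(K{\left(6 \right)},7 \right)} \right)} + 6729\right) + 32787 = \left(\left(-19 + \frac{1}{6} \cdot 6\right) + 6729\right) + 32787 = \left(\left(-19 + 1\right) + 6729\right) + 32787 = \left(-18 + 6729\right) + 32787 = 6711 + 32787 = 39498$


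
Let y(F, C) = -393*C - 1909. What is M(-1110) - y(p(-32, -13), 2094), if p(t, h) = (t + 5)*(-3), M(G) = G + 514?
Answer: 824255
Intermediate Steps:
M(G) = 514 + G
p(t, h) = -15 - 3*t (p(t, h) = (5 + t)*(-3) = -15 - 3*t)
y(F, C) = -1909 - 393*C
M(-1110) - y(p(-32, -13), 2094) = (514 - 1110) - (-1909 - 393*2094) = -596 - (-1909 - 822942) = -596 - 1*(-824851) = -596 + 824851 = 824255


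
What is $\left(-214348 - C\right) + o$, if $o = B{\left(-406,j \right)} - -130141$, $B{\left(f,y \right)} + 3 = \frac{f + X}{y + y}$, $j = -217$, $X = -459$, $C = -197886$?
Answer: $\frac{49336249}{434} \approx 1.1368 \cdot 10^{5}$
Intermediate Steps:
$B{\left(f,y \right)} = -3 + \frac{-459 + f}{2 y}$ ($B{\left(f,y \right)} = -3 + \frac{f - 459}{y + y} = -3 + \frac{-459 + f}{2 y}$)
$o = \frac{56480757}{434}$ ($o = \frac{-459 - 406 - -1302}{2 \left(-217\right)} - -130141 = \frac{1}{2} \left(- \frac{1}{217}\right) \left(-459 - 406 + 1302\right) + 130141 = \frac{1}{2} \left(- \frac{1}{217}\right) 437 + 130141 = - \frac{437}{434} + 130141 = \frac{56480757}{434} \approx 1.3014 \cdot 10^{5}$)
$\left(-214348 - C\right) + o = \left(-214348 - -197886\right) + \frac{56480757}{434} = \left(-214348 + 197886\right) + \frac{56480757}{434} = -16462 + \frac{56480757}{434} = \frac{49336249}{434}$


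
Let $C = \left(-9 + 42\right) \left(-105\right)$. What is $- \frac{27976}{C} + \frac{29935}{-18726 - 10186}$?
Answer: $\frac{705117337}{100180080} \approx 7.0385$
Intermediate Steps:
$C = -3465$ ($C = 33 \left(-105\right) = -3465$)
$- \frac{27976}{C} + \frac{29935}{-18726 - 10186} = - \frac{27976}{-3465} + \frac{29935}{-18726 - 10186} = \left(-27976\right) \left(- \frac{1}{3465}\right) + \frac{29935}{-28912} = \frac{27976}{3465} + 29935 \left(- \frac{1}{28912}\right) = \frac{27976}{3465} - \frac{29935}{28912} = \frac{705117337}{100180080}$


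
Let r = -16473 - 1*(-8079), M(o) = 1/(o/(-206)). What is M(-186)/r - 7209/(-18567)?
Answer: 625081753/1610464446 ≈ 0.38814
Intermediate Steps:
M(o) = -206/o (M(o) = 1/(o*(-1/206)) = 1/(-o/206) = -206/o)
r = -8394 (r = -16473 + 8079 = -8394)
M(-186)/r - 7209/(-18567) = -206/(-186)/(-8394) - 7209/(-18567) = -206*(-1/186)*(-1/8394) - 7209*(-1/18567) = (103/93)*(-1/8394) + 801/2063 = -103/780642 + 801/2063 = 625081753/1610464446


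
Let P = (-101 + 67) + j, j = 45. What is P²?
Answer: 121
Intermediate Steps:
P = 11 (P = (-101 + 67) + 45 = -34 + 45 = 11)
P² = 11² = 121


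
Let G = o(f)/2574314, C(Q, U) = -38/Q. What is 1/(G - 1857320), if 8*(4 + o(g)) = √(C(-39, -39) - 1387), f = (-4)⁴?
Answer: -30722344406781231300096/57061224713650653265881141031 - 20594512*I*√2108145/57061224713650653265881141031 ≈ -5.3841e-7 - 5.2404e-19*I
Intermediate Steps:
f = 256
o(g) = -4 + I*√2108145/312 (o(g) = -4 + √(-38/(-39) - 1387)/8 = -4 + √(-38*(-1/39) - 1387)/8 = -4 + √(38/39 - 1387)/8 = -4 + √(-54055/39)/8 = -4 + (I*√2108145/39)/8 = -4 + I*√2108145/312)
G = -2/1287157 + I*√2108145/803185968 (G = (-4 + I*√2108145/312)/2574314 = (-4 + I*√2108145/312)*(1/2574314) = -2/1287157 + I*√2108145/803185968 ≈ -1.5538e-6 + 1.8077e-6*I)
1/(G - 1857320) = 1/((-2/1287157 + I*√2108145/803185968) - 1857320) = 1/(-2390662439242/1287157 + I*√2108145/803185968)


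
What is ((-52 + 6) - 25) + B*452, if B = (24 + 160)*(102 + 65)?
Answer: 13888985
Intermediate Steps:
B = 30728 (B = 184*167 = 30728)
((-52 + 6) - 25) + B*452 = ((-52 + 6) - 25) + 30728*452 = (-46 - 25) + 13889056 = -71 + 13889056 = 13888985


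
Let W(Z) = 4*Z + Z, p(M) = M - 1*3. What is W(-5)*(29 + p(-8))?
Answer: -450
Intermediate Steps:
p(M) = -3 + M (p(M) = M - 3 = -3 + M)
W(Z) = 5*Z
W(-5)*(29 + p(-8)) = (5*(-5))*(29 + (-3 - 8)) = -25*(29 - 11) = -25*18 = -450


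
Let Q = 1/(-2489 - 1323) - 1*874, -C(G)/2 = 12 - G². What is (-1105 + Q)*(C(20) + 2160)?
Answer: -5537258566/953 ≈ -5.8103e+6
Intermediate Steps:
C(G) = -24 + 2*G² (C(G) = -2*(12 - G²) = -24 + 2*G²)
Q = -3331689/3812 (Q = 1/(-3812) - 874 = -1/3812 - 874 = -3331689/3812 ≈ -874.00)
(-1105 + Q)*(C(20) + 2160) = (-1105 - 3331689/3812)*((-24 + 2*20²) + 2160) = -7543949*((-24 + 2*400) + 2160)/3812 = -7543949*((-24 + 800) + 2160)/3812 = -7543949*(776 + 2160)/3812 = -7543949/3812*2936 = -5537258566/953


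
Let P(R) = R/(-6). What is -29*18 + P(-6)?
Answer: -521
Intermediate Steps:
P(R) = -R/6 (P(R) = R*(-1/6) = -R/6)
-29*18 + P(-6) = -29*18 - 1/6*(-6) = -522 + 1 = -521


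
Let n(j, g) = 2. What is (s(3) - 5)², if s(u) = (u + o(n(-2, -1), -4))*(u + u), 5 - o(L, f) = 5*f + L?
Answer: 22801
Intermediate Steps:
o(L, f) = 5 - L - 5*f (o(L, f) = 5 - (5*f + L) = 5 - (L + 5*f) = 5 + (-L - 5*f) = 5 - L - 5*f)
s(u) = 2*u*(23 + u) (s(u) = (u + (5 - 1*2 - 5*(-4)))*(u + u) = (u + (5 - 2 + 20))*(2*u) = (u + 23)*(2*u) = (23 + u)*(2*u) = 2*u*(23 + u))
(s(3) - 5)² = (2*3*(23 + 3) - 5)² = (2*3*26 - 5)² = (156 - 5)² = 151² = 22801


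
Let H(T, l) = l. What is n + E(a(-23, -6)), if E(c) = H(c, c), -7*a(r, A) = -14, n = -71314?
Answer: -71312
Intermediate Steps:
a(r, A) = 2 (a(r, A) = -⅐*(-14) = 2)
E(c) = c
n + E(a(-23, -6)) = -71314 + 2 = -71312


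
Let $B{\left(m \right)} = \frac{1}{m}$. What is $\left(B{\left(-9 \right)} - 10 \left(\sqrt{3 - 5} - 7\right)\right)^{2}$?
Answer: $\frac{379441}{81} - \frac{12580 i \sqrt{2}}{9} \approx 4684.5 - 1976.8 i$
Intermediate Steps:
$\left(B{\left(-9 \right)} - 10 \left(\sqrt{3 - 5} - 7\right)\right)^{2} = \left(\frac{1}{-9} - 10 \left(\sqrt{3 - 5} - 7\right)\right)^{2} = \left(- \frac{1}{9} - 10 \left(\sqrt{-2} - 7\right)\right)^{2} = \left(- \frac{1}{9} - 10 \left(i \sqrt{2} - 7\right)\right)^{2} = \left(- \frac{1}{9} - 10 \left(-7 + i \sqrt{2}\right)\right)^{2} = \left(- \frac{1}{9} + \left(70 - 10 i \sqrt{2}\right)\right)^{2} = \left(\frac{629}{9} - 10 i \sqrt{2}\right)^{2}$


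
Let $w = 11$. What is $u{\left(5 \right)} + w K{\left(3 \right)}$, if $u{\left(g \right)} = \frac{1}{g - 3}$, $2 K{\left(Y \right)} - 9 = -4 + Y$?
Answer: $\frac{89}{2} \approx 44.5$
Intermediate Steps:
$K{\left(Y \right)} = \frac{5}{2} + \frac{Y}{2}$ ($K{\left(Y \right)} = \frac{9}{2} + \frac{-4 + Y}{2} = \frac{9}{2} + \left(-2 + \frac{Y}{2}\right) = \frac{5}{2} + \frac{Y}{2}$)
$u{\left(g \right)} = \frac{1}{-3 + g}$
$u{\left(5 \right)} + w K{\left(3 \right)} = \frac{1}{-3 + 5} + 11 \left(\frac{5}{2} + \frac{1}{2} \cdot 3\right) = \frac{1}{2} + 11 \left(\frac{5}{2} + \frac{3}{2}\right) = \frac{1}{2} + 11 \cdot 4 = \frac{1}{2} + 44 = \frac{89}{2}$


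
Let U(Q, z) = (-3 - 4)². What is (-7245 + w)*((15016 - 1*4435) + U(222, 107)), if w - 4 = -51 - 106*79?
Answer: -166529580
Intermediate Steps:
U(Q, z) = 49 (U(Q, z) = (-7)² = 49)
w = -8421 (w = 4 + (-51 - 106*79) = 4 + (-51 - 8374) = 4 - 8425 = -8421)
(-7245 + w)*((15016 - 1*4435) + U(222, 107)) = (-7245 - 8421)*((15016 - 1*4435) + 49) = -15666*((15016 - 4435) + 49) = -15666*(10581 + 49) = -15666*10630 = -166529580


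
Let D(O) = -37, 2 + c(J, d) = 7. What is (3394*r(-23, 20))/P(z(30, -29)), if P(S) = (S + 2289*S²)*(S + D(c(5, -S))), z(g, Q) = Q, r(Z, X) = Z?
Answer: 39031/63525660 ≈ 0.00061441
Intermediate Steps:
c(J, d) = 5 (c(J, d) = -2 + 7 = 5)
P(S) = (-37 + S)*(S + 2289*S²) (P(S) = (S + 2289*S²)*(S - 37) = (S + 2289*S²)*(-37 + S) = (-37 + S)*(S + 2289*S²))
(3394*r(-23, 20))/P(z(30, -29)) = (3394*(-23))/((-29*(-37 - 84692*(-29) + 2289*(-29)²))) = -78062*(-1/(29*(-37 + 2456068 + 2289*841))) = -78062*(-1/(29*(-37 + 2456068 + 1925049))) = -78062/((-29*4381080)) = -78062/(-127051320) = -78062*(-1/127051320) = 39031/63525660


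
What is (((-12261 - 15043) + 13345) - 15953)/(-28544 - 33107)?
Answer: 29912/61651 ≈ 0.48518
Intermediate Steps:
(((-12261 - 15043) + 13345) - 15953)/(-28544 - 33107) = ((-27304 + 13345) - 15953)/(-61651) = (-13959 - 15953)*(-1/61651) = -29912*(-1/61651) = 29912/61651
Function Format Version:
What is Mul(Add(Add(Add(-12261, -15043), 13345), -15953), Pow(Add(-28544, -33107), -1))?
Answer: Rational(29912, 61651) ≈ 0.48518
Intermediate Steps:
Mul(Add(Add(Add(-12261, -15043), 13345), -15953), Pow(Add(-28544, -33107), -1)) = Mul(Add(Add(-27304, 13345), -15953), Pow(-61651, -1)) = Mul(Add(-13959, -15953), Rational(-1, 61651)) = Mul(-29912, Rational(-1, 61651)) = Rational(29912, 61651)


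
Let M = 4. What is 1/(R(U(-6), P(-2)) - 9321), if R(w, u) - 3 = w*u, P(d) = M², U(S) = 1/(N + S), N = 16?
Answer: -5/46582 ≈ -0.00010734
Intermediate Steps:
U(S) = 1/(16 + S)
P(d) = 16 (P(d) = 4² = 16)
R(w, u) = 3 + u*w (R(w, u) = 3 + w*u = 3 + u*w)
1/(R(U(-6), P(-2)) - 9321) = 1/((3 + 16/(16 - 6)) - 9321) = 1/((3 + 16/10) - 9321) = 1/((3 + 16*(⅒)) - 9321) = 1/((3 + 8/5) - 9321) = 1/(23/5 - 9321) = 1/(-46582/5) = -5/46582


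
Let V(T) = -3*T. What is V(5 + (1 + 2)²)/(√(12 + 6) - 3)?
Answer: -14 - 14*√2 ≈ -33.799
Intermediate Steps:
V(5 + (1 + 2)²)/(√(12 + 6) - 3) = (-3*(5 + (1 + 2)²))/(√(12 + 6) - 3) = (-3*(5 + 3²))/(√18 - 3) = (-3*(5 + 9))/(3*√2 - 3) = (-3*14)/(-3 + 3*√2) = -42/(-3 + 3*√2)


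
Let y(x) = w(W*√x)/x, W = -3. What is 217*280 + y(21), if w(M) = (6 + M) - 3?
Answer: 425321/7 - √21/7 ≈ 60760.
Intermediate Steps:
w(M) = 3 + M
y(x) = (3 - 3*√x)/x
217*280 + y(21) = 217*280 + 3*(1 - √21)/21 = 60760 + 3*(1/21)*(1 - √21) = 60760 + (⅐ - √21/7) = 425321/7 - √21/7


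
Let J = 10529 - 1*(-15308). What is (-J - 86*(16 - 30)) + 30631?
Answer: 5998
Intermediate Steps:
J = 25837 (J = 10529 + 15308 = 25837)
(-J - 86*(16 - 30)) + 30631 = (-1*25837 - 86*(16 - 30)) + 30631 = (-25837 - 86*(-14)) + 30631 = (-25837 + 1204) + 30631 = -24633 + 30631 = 5998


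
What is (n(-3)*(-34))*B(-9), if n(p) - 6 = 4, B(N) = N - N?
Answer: 0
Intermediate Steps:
B(N) = 0
n(p) = 10 (n(p) = 6 + 4 = 10)
(n(-3)*(-34))*B(-9) = (10*(-34))*0 = -340*0 = 0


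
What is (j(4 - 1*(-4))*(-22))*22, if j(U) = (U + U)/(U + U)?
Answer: -484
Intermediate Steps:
j(U) = 1 (j(U) = (2*U)/((2*U)) = (2*U)*(1/(2*U)) = 1)
(j(4 - 1*(-4))*(-22))*22 = (1*(-22))*22 = -22*22 = -484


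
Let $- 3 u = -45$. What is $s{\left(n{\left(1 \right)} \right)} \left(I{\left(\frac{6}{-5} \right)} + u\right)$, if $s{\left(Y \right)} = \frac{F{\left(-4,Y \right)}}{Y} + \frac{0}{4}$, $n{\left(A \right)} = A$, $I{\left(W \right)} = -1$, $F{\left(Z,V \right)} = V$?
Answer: $14$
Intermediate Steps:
$u = 15$ ($u = \left(- \frac{1}{3}\right) \left(-45\right) = 15$)
$s{\left(Y \right)} = 1$ ($s{\left(Y \right)} = \frac{Y}{Y} + \frac{0}{4} = 1 + 0 \cdot \frac{1}{4} = 1 + 0 = 1$)
$s{\left(n{\left(1 \right)} \right)} \left(I{\left(\frac{6}{-5} \right)} + u\right) = 1 \left(-1 + 15\right) = 1 \cdot 14 = 14$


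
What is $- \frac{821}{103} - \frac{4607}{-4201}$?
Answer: $- \frac{2974500}{432703} \approx -6.8742$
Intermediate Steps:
$- \frac{821}{103} - \frac{4607}{-4201} = \left(-821\right) \frac{1}{103} - - \frac{4607}{4201} = - \frac{821}{103} + \frac{4607}{4201} = - \frac{2974500}{432703}$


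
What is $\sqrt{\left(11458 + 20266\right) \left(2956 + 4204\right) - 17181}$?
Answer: $\sqrt{227126659} \approx 15071.0$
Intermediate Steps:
$\sqrt{\left(11458 + 20266\right) \left(2956 + 4204\right) - 17181} = \sqrt{31724 \cdot 7160 - 17181} = \sqrt{227143840 - 17181} = \sqrt{227126659}$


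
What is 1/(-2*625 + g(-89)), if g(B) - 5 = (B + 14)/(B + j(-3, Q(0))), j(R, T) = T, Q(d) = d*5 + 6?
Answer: -83/103260 ≈ -0.00080380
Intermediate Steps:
Q(d) = 6 + 5*d (Q(d) = 5*d + 6 = 6 + 5*d)
g(B) = 5 + (14 + B)/(6 + B) (g(B) = 5 + (B + 14)/(B + (6 + 5*0)) = 5 + (14 + B)/(B + (6 + 0)) = 5 + (14 + B)/(B + 6) = 5 + (14 + B)/(6 + B))
1/(-2*625 + g(-89)) = 1/(-2*625 + 2*(22 + 3*(-89))/(6 - 89)) = 1/(-1250 + 2*(22 - 267)/(-83)) = 1/(-1250 + 2*(-1/83)*(-245)) = 1/(-1250 + 490/83) = 1/(-103260/83) = -83/103260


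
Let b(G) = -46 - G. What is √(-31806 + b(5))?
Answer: I*√31857 ≈ 178.49*I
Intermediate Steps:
√(-31806 + b(5)) = √(-31806 + (-46 - 1*5)) = √(-31806 + (-46 - 5)) = √(-31806 - 51) = √(-31857) = I*√31857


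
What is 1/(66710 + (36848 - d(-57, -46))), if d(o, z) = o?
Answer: 1/103615 ≈ 9.6511e-6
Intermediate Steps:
1/(66710 + (36848 - d(-57, -46))) = 1/(66710 + (36848 - 1*(-57))) = 1/(66710 + (36848 + 57)) = 1/(66710 + 36905) = 1/103615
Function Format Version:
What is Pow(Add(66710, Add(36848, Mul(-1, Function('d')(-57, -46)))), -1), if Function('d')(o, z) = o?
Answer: Rational(1, 103615) ≈ 9.6511e-6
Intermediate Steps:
Pow(Add(66710, Add(36848, Mul(-1, Function('d')(-57, -46)))), -1) = Pow(Add(66710, Add(36848, Mul(-1, -57))), -1) = Pow(Add(66710, Add(36848, 57)), -1) = Pow(Add(66710, 36905), -1) = Pow(103615, -1) = Rational(1, 103615)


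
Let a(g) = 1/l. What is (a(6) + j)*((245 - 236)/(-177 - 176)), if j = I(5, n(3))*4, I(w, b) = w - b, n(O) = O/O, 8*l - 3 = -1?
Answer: -180/353 ≈ -0.50992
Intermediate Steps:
l = ¼ (l = 3/8 + (⅛)*(-1) = 3/8 - ⅛ = ¼ ≈ 0.25000)
n(O) = 1
a(g) = 4 (a(g) = 1/(¼) = 4)
j = 16 (j = (5 - 1*1)*4 = (5 - 1)*4 = 4*4 = 16)
(a(6) + j)*((245 - 236)/(-177 - 176)) = (4 + 16)*((245 - 236)/(-177 - 176)) = 20*(9/(-353)) = 20*(9*(-1/353)) = 20*(-9/353) = -180/353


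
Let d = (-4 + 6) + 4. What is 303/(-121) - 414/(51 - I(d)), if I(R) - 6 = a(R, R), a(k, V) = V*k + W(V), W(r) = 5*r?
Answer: 14577/847 ≈ 17.210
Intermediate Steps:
a(k, V) = 5*V + V*k (a(k, V) = V*k + 5*V = 5*V + V*k)
d = 6 (d = 2 + 4 = 6)
I(R) = 6 + R*(5 + R)
303/(-121) - 414/(51 - I(d)) = 303/(-121) - 414/(51 - (6 + 6² + 5*6)) = 303*(-1/121) - 414/(51 - (6 + 36 + 30)) = -303/121 - 414/(51 - 1*72) = -303/121 - 414/(51 - 72) = -303/121 - 414/(-21) = -303/121 - 414*(-1/21) = -303/121 + 138/7 = 14577/847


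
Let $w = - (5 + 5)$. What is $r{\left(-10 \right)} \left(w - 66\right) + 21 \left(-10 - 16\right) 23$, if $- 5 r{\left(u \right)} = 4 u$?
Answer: $-13166$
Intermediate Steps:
$r{\left(u \right)} = - \frac{4 u}{5}$
$w = -10$ ($w = \left(-1\right) 10 = -10$)
$r{\left(-10 \right)} \left(w - 66\right) + 21 \left(-10 - 16\right) 23 = \left(- \frac{4}{5}\right) \left(-10\right) \left(-10 - 66\right) + 21 \left(-10 - 16\right) 23 = 8 \left(-76\right) + 21 \left(-26\right) 23 = -608 - 12558 = -13166$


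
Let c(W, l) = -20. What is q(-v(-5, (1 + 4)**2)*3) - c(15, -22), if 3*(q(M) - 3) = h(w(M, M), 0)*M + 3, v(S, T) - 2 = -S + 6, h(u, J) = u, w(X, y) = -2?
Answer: 50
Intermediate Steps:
v(S, T) = 8 - S (v(S, T) = 2 + (-S + 6) = 2 + (6 - S) = 8 - S)
q(M) = 4 - 2*M/3 (q(M) = 3 + (-2*M + 3)/3 = 3 + (3 - 2*M)/3 = 3 + (1 - 2*M/3) = 4 - 2*M/3)
q(-v(-5, (1 + 4)**2)*3) - c(15, -22) = (4 - 2*(-(8 - 1*(-5)))*3/3) - 1*(-20) = (4 - 2*(-(8 + 5))*3/3) + 20 = (4 - 2*(-1*13)*3/3) + 20 = (4 - (-26)*3/3) + 20 = (4 - 2/3*(-39)) + 20 = (4 + 26) + 20 = 30 + 20 = 50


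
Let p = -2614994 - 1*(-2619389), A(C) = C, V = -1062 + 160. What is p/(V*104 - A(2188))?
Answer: -4395/95996 ≈ -0.045783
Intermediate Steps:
V = -902
p = 4395 (p = -2614994 + 2619389 = 4395)
p/(V*104 - A(2188)) = 4395/(-902*104 - 1*2188) = 4395/(-93808 - 2188) = 4395/(-95996) = 4395*(-1/95996) = -4395/95996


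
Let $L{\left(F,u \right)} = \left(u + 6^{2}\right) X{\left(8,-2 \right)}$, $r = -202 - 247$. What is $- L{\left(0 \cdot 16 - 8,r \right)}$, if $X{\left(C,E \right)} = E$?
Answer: $-826$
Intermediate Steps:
$r = -449$ ($r = -202 - 247 = -449$)
$L{\left(F,u \right)} = -72 - 2 u$ ($L{\left(F,u \right)} = \left(u + 6^{2}\right) \left(-2\right) = \left(u + 36\right) \left(-2\right) = \left(36 + u\right) \left(-2\right) = -72 - 2 u$)
$- L{\left(0 \cdot 16 - 8,r \right)} = - (-72 - -898) = - (-72 + 898) = \left(-1\right) 826 = -826$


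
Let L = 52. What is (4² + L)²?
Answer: 4624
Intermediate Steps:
(4² + L)² = (4² + 52)² = (16 + 52)² = 68² = 4624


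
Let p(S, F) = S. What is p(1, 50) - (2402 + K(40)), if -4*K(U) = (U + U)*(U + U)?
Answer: -801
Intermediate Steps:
K(U) = -U**2 (K(U) = -(U + U)*(U + U)/4 = -2*U*2*U/4 = -U**2)
p(1, 50) - (2402 + K(40)) = 1 - (2402 - 1*40**2) = 1 - (2402 - 1*1600) = 1 - (2402 - 1600) = 1 - 1*802 = 1 - 802 = -801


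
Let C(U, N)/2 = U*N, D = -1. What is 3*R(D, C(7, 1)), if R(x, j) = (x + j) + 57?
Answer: 210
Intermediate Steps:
C(U, N) = 2*N*U (C(U, N) = 2*(U*N) = 2*(N*U) = 2*N*U)
R(x, j) = 57 + j + x (R(x, j) = (j + x) + 57 = 57 + j + x)
3*R(D, C(7, 1)) = 3*(57 + 2*1*7 - 1) = 3*(57 + 14 - 1) = 3*70 = 210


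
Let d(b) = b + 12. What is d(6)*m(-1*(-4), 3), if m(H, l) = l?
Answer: 54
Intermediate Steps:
d(b) = 12 + b
d(6)*m(-1*(-4), 3) = (12 + 6)*3 = 18*3 = 54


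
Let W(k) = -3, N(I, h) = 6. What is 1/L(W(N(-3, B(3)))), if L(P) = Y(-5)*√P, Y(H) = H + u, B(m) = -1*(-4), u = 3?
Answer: I*√3/6 ≈ 0.28868*I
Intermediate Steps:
B(m) = 4
Y(H) = 3 + H (Y(H) = H + 3 = 3 + H)
L(P) = -2*√P (L(P) = (3 - 5)*√P = -2*√P)
1/L(W(N(-3, B(3)))) = 1/(-2*I*√3) = I*√3/6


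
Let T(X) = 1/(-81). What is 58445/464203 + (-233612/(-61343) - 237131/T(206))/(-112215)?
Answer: -109309226573540206/639077994688647 ≈ -171.04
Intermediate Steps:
T(X) = -1/81
58445/464203 + (-233612/(-61343) - 237131/T(206))/(-112215) = 58445/464203 + (-233612/(-61343) - 237131/(-1/81))/(-112215) = 58445*(1/464203) + (-233612*(-1/61343) - 237131*(-81))*(-1/112215) = 58445/464203 + (233612/61343 + 19207611)*(-1/112215) = 58445/464203 + (1178252715185/61343)*(-1/112215) = 58445/464203 - 235650543037/1376720949 = -109309226573540206/639077994688647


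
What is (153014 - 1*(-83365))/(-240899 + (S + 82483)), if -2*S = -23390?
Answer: -78793/48907 ≈ -1.6111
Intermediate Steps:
S = 11695 (S = -½*(-23390) = 11695)
(153014 - 1*(-83365))/(-240899 + (S + 82483)) = (153014 - 1*(-83365))/(-240899 + (11695 + 82483)) = (153014 + 83365)/(-240899 + 94178) = 236379/(-146721) = 236379*(-1/146721) = -78793/48907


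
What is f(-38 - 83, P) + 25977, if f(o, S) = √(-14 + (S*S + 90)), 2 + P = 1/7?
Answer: 25977 + √3893/7 ≈ 25986.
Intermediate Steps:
P = -13/7 (P = -2 + 1/7 = -2 + ⅐ = -13/7 ≈ -1.8571)
f(o, S) = √(76 + S²) (f(o, S) = √(-14 + (S² + 90)) = √(-14 + (90 + S²)) = √(76 + S²))
f(-38 - 83, P) + 25977 = √(76 + (-13/7)²) + 25977 = √(76 + 169/49) + 25977 = √(3893/49) + 25977 = √3893/7 + 25977 = 25977 + √3893/7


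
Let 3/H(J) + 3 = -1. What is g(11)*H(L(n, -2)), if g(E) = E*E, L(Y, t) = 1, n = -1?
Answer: -363/4 ≈ -90.750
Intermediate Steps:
g(E) = E²
H(J) = -¾ (H(J) = 3/(-3 - 1) = 3/(-4) = 3*(-¼) = -¾)
g(11)*H(L(n, -2)) = 11²*(-¾) = 121*(-¾) = -363/4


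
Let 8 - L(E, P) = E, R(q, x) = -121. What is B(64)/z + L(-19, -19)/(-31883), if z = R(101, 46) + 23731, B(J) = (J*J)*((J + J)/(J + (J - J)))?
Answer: 130274033/376378815 ≈ 0.34612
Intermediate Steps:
L(E, P) = 8 - E
B(J) = 2*J**2 (B(J) = J**2*((2*J)/(J + 0)) = J**2*((2*J)/J) = J**2*2 = 2*J**2)
z = 23610 (z = -121 + 23731 = 23610)
B(64)/z + L(-19, -19)/(-31883) = (2*64**2)/23610 + (8 - 1*(-19))/(-31883) = (2*4096)*(1/23610) + (8 + 19)*(-1/31883) = 8192*(1/23610) + 27*(-1/31883) = 4096/11805 - 27/31883 = 130274033/376378815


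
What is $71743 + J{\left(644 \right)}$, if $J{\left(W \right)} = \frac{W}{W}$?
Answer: $71744$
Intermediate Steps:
$J{\left(W \right)} = 1$
$71743 + J{\left(644 \right)} = 71743 + 1 = 71744$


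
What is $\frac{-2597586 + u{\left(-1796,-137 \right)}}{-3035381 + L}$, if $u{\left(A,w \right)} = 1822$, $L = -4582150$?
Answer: $\frac{2595764}{7617531} \approx 0.34076$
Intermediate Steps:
$\frac{-2597586 + u{\left(-1796,-137 \right)}}{-3035381 + L} = \frac{-2597586 + 1822}{-3035381 - 4582150} = - \frac{2595764}{-7617531} = \left(-2595764\right) \left(- \frac{1}{7617531}\right) = \frac{2595764}{7617531}$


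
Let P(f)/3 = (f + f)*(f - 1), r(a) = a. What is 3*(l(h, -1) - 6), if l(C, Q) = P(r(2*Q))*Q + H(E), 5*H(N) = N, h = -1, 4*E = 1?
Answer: -2517/20 ≈ -125.85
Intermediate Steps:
E = ¼ (E = (¼)*1 = ¼ ≈ 0.25000)
P(f) = 6*f*(-1 + f) (P(f) = 3*((f + f)*(f - 1)) = 3*((2*f)*(-1 + f)) = 3*(2*f*(-1 + f)) = 6*f*(-1 + f))
H(N) = N/5
l(C, Q) = 1/20 + 12*Q²*(-1 + 2*Q) (l(C, Q) = (6*(2*Q)*(-1 + 2*Q))*Q + (⅕)*(¼) = (12*Q*(-1 + 2*Q))*Q + 1/20 = 12*Q²*(-1 + 2*Q) + 1/20 = 1/20 + 12*Q²*(-1 + 2*Q))
3*(l(h, -1) - 6) = 3*((1/20 + (-1)²*(-12 + 24*(-1))) - 6) = 3*((1/20 + 1*(-12 - 24)) - 6) = 3*((1/20 + 1*(-36)) - 6) = 3*((1/20 - 36) - 6) = 3*(-719/20 - 6) = 3*(-839/20) = -2517/20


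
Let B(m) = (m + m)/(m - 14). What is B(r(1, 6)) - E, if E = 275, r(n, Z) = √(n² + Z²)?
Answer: -43799/159 - 28*√37/159 ≈ -276.54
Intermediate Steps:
r(n, Z) = √(Z² + n²)
B(m) = 2*m/(-14 + m) (B(m) = (2*m)/(-14 + m) = 2*m/(-14 + m))
B(r(1, 6)) - E = 2*√(6² + 1²)/(-14 + √(6² + 1²)) - 1*275 = 2*√(36 + 1)/(-14 + √(36 + 1)) - 275 = 2*√37/(-14 + √37) - 275 = -275 + 2*√37/(-14 + √37)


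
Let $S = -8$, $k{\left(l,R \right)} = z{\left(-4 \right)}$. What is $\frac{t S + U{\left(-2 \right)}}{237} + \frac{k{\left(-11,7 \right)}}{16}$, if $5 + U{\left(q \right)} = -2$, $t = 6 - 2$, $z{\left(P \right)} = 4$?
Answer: $\frac{27}{316} \approx 0.085443$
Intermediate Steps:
$t = 4$
$k{\left(l,R \right)} = 4$
$U{\left(q \right)} = -7$ ($U{\left(q \right)} = -5 - 2 = -7$)
$\frac{t S + U{\left(-2 \right)}}{237} + \frac{k{\left(-11,7 \right)}}{16} = \frac{4 \left(-8\right) - 7}{237} + \frac{4}{16} = \left(-32 - 7\right) \frac{1}{237} + 4 \cdot \frac{1}{16} = \left(-39\right) \frac{1}{237} + \frac{1}{4} = - \frac{13}{79} + \frac{1}{4} = \frac{27}{316}$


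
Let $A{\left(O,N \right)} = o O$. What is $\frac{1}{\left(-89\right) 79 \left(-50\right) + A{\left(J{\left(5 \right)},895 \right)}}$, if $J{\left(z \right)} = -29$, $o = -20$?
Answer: $\frac{1}{352130} \approx 2.8399 \cdot 10^{-6}$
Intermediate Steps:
$A{\left(O,N \right)} = - 20 O$
$\frac{1}{\left(-89\right) 79 \left(-50\right) + A{\left(J{\left(5 \right)},895 \right)}} = \frac{1}{\left(-89\right) 79 \left(-50\right) - -580} = \frac{1}{\left(-7031\right) \left(-50\right) + 580} = \frac{1}{351550 + 580} = \frac{1}{352130}$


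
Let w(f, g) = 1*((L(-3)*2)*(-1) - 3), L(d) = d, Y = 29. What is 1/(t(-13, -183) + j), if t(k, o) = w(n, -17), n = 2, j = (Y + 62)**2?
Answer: 1/8284 ≈ 0.00012071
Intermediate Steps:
j = 8281 (j = (29 + 62)**2 = 91**2 = 8281)
w(f, g) = 3 (w(f, g) = 1*(-3*2*(-1) - 3) = 1*(-6*(-1) - 3) = 1*(6 - 3) = 1*3 = 3)
t(k, o) = 3
1/(t(-13, -183) + j) = 1/(3 + 8281) = 1/8284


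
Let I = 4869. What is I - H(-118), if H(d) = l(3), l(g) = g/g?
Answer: 4868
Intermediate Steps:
l(g) = 1
H(d) = 1
I - H(-118) = 4869 - 1*1 = 4869 - 1 = 4868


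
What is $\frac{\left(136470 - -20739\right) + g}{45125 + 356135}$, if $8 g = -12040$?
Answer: $\frac{38926}{100315} \approx 0.38804$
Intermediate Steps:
$g = -1505$ ($g = \frac{1}{8} \left(-12040\right) = -1505$)
$\frac{\left(136470 - -20739\right) + g}{45125 + 356135} = \frac{\left(136470 - -20739\right) - 1505}{45125 + 356135} = \frac{\left(136470 + 20739\right) - 1505}{401260} = \left(157209 - 1505\right) \frac{1}{401260} = 155704 \cdot \frac{1}{401260} = \frac{38926}{100315}$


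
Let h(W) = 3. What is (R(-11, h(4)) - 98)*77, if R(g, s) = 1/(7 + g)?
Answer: -30261/4 ≈ -7565.3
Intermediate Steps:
(R(-11, h(4)) - 98)*77 = (1/(7 - 11) - 98)*77 = (1/(-4) - 98)*77 = (-¼ - 98)*77 = -393/4*77 = -30261/4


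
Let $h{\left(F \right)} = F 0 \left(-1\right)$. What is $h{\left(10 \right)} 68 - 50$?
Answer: $-50$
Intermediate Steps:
$h{\left(F \right)} = 0$ ($h{\left(F \right)} = 0 \left(-1\right) = 0$)
$h{\left(10 \right)} 68 - 50 = 0 \cdot 68 - 50 = 0 - 50 = -50$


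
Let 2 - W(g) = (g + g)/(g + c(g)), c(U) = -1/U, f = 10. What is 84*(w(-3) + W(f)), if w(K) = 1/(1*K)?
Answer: -980/33 ≈ -29.697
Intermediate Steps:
W(g) = 2 - 2*g/(g - 1/g) (W(g) = 2 - (g + g)/(g - 1/g) = 2 - 2*g/(g - 1/g))
w(K) = 1/K
84*(w(-3) + W(f)) = 84*(1/(-3) - 2/(-1 + 10**2)) = 84*(-1/3 - 2/(-1 + 100)) = 84*(-1/3 - 2/99) = 84*(-35/99) = -980/33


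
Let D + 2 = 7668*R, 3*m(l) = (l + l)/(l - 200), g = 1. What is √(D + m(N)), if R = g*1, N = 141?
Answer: 10*√266798/59 ≈ 87.547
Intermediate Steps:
m(l) = 2*l/(3*(-200 + l)) (m(l) = ((l + l)/(l - 200))/3 = ((2*l)/(-200 + l))/3 = (2*l/(-200 + l))/3 = 2*l/(3*(-200 + l)))
R = 1 (R = 1*1 = 1)
D = 7666 (D = -2 + 7668*1 = -2 + 7668 = 7666)
√(D + m(N)) = √(7666 + (⅔)*141/(-200 + 141)) = √(7666 + (⅔)*141/(-59)) = √(7666 + (⅔)*141*(-1/59)) = √(7666 - 94/59) = √(452200/59) = 10*√266798/59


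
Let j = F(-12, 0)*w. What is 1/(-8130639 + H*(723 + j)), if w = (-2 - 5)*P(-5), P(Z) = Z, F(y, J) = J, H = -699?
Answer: -1/8636016 ≈ -1.1579e-7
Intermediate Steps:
w = 35 (w = (-2 - 5)*(-5) = -7*(-5) = 35)
j = 0 (j = 0*35 = 0)
1/(-8130639 + H*(723 + j)) = 1/(-8130639 - 699*(723 + 0)) = 1/(-8130639 - 699*723) = 1/(-8130639 - 505377) = 1/(-8636016) = -1/8636016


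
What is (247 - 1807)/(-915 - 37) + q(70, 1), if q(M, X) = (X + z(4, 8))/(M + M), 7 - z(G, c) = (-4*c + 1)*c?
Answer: 2063/595 ≈ 3.4672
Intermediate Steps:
z(G, c) = 7 - c*(1 - 4*c) (z(G, c) = 7 - (-4*c + 1)*c = 7 - (1 - 4*c)*c = 7 - c*(1 - 4*c))
q(M, X) = (255 + X)/(2*M) (q(M, X) = (X + (7 - 1*8 + 4*8**2))/(M + M) = (X + (7 - 8 + 4*64))/((2*M)) = (X + (7 - 8 + 256))*(1/(2*M)) = (X + 255)*(1/(2*M)) = (255 + X)*(1/(2*M)) = (255 + X)/(2*M))
(247 - 1807)/(-915 - 37) + q(70, 1) = (247 - 1807)/(-915 - 37) + (1/2)*(255 + 1)/70 = -1560/(-952) + (1/2)*(1/70)*256 = -1560*(-1/952) + 64/35 = 195/119 + 64/35 = 2063/595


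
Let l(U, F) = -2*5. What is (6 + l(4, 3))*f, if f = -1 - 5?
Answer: 24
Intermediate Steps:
l(U, F) = -10
f = -6
(6 + l(4, 3))*f = (6 - 10)*(-6) = -4*(-6) = 24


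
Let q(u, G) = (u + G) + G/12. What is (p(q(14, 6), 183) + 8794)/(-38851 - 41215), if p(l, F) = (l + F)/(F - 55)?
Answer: -118509/1078784 ≈ -0.10985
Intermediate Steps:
q(u, G) = u + 13*G/12 (q(u, G) = (G + u) + G*(1/12) = (G + u) + G/12 = u + 13*G/12)
p(l, F) = (F + l)/(-55 + F)
(p(q(14, 6), 183) + 8794)/(-38851 - 41215) = ((183 + (14 + (13/12)*6))/(-55 + 183) + 8794)/(-38851 - 41215) = ((183 + (14 + 13/2))/128 + 8794)/(-80066) = ((183 + 41/2)/128 + 8794)*(-1/80066) = ((1/128)*(407/2) + 8794)*(-1/80066) = (407/256 + 8794)*(-1/80066) = (2251671/256)*(-1/80066) = -118509/1078784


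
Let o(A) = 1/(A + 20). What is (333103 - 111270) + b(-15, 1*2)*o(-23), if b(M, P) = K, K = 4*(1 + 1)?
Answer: 665491/3 ≈ 2.2183e+5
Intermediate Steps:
K = 8 (K = 4*2 = 8)
b(M, P) = 8
o(A) = 1/(20 + A)
(333103 - 111270) + b(-15, 1*2)*o(-23) = (333103 - 111270) + 8/(20 - 23) = 221833 + 8/(-3) = 221833 + 8*(-⅓) = 221833 - 8/3 = 665491/3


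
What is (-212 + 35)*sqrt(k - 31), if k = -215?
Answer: -177*I*sqrt(246) ≈ -2776.1*I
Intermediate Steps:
(-212 + 35)*sqrt(k - 31) = (-212 + 35)*sqrt(-215 - 31) = -177*I*sqrt(246)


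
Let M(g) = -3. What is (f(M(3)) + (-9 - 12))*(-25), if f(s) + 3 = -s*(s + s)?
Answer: 1050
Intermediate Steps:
f(s) = -3 - 2*s² (f(s) = -3 - s*(s + s) = -3 - s*2*s = -3 - 2*s²)
(f(M(3)) + (-9 - 12))*(-25) = ((-3 - 2*(-3)²) + (-9 - 12))*(-25) = ((-3 - 2*9) - 21)*(-25) = ((-3 - 18) - 21)*(-25) = (-21 - 21)*(-25) = -42*(-25) = 1050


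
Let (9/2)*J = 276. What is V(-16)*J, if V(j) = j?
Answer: -2944/3 ≈ -981.33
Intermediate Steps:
J = 184/3 (J = (2/9)*276 = 184/3 ≈ 61.333)
V(-16)*J = -16*184/3 = -2944/3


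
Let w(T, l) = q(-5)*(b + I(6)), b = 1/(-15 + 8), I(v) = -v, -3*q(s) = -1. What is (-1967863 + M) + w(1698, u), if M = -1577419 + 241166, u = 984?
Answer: -69386479/21 ≈ -3.3041e+6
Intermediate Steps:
M = -1336253
q(s) = 1/3 (q(s) = -1/3*(-1) = 1/3)
b = -1/7 (b = 1/(-7) = -1/7 ≈ -0.14286)
w(T, l) = -43/21 (w(T, l) = (-1/7 - 1*6)/3 = (-1/7 - 6)/3 = (1/3)*(-43/7) = -43/21)
(-1967863 + M) + w(1698, u) = (-1967863 - 1336253) - 43/21 = -3304116 - 43/21 = -69386479/21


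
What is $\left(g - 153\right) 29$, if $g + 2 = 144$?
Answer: $-319$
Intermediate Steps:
$g = 142$ ($g = -2 + 144 = 142$)
$\left(g - 153\right) 29 = \left(142 - 153\right) 29 = \left(-11\right) 29 = -319$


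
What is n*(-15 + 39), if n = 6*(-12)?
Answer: -1728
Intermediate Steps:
n = -72
n*(-15 + 39) = -72*(-15 + 39) = -72*24 = -1728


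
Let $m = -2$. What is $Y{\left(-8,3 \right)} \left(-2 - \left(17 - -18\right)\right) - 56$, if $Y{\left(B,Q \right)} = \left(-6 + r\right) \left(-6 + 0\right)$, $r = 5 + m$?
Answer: $-722$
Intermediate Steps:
$r = 3$ ($r = 5 - 2 = 3$)
$Y{\left(B,Q \right)} = 18$ ($Y{\left(B,Q \right)} = \left(-6 + 3\right) \left(-6 + 0\right) = \left(-3\right) \left(-6\right) = 18$)
$Y{\left(-8,3 \right)} \left(-2 - \left(17 - -18\right)\right) - 56 = 18 \left(-2 - \left(17 - -18\right)\right) - 56 = 18 \left(-2 - \left(17 + 18\right)\right) - 56 = 18 \left(-2 - 35\right) - 56 = 18 \left(-37\right) - 56 = -666 - 56 = -722$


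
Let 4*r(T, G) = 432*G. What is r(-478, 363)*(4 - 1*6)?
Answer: -78408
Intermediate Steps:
r(T, G) = 108*G (r(T, G) = (432*G)/4 = 108*G)
r(-478, 363)*(4 - 1*6) = (108*363)*(4 - 1*6) = 39204*(4 - 6) = 39204*(-2) = -78408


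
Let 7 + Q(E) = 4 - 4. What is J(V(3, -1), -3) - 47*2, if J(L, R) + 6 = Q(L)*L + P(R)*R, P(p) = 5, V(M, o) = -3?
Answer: -94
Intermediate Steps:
Q(E) = -7 (Q(E) = -7 + (4 - 4) = -7 + 0 = -7)
J(L, R) = -6 - 7*L + 5*R (J(L, R) = -6 + (-7*L + 5*R) = -6 - 7*L + 5*R)
J(V(3, -1), -3) - 47*2 = (-6 - 7*(-3) + 5*(-3)) - 47*2 = (-6 + 21 - 15) - 94 = 0 - 94 = -94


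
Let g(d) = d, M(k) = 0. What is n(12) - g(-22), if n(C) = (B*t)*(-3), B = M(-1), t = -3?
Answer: 22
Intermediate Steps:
B = 0
n(C) = 0 (n(C) = (0*(-3))*(-3) = 0*(-3) = 0)
n(12) - g(-22) = 0 - 1*(-22) = 0 + 22 = 22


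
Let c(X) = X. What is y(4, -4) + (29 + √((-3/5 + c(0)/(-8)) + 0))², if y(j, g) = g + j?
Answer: (145 + I*√15)²/25 ≈ 840.4 + 44.927*I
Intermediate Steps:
y(4, -4) + (29 + √((-3/5 + c(0)/(-8)) + 0))² = (-4 + 4) + (29 + √((-3/5 + 0/(-8)) + 0))² = 0 + (29 + √((-3*⅕ + 0*(-⅛)) + 0))² = 0 + (29 + √((-⅗ + 0) + 0))² = 0 + (29 + √(-⅗ + 0))² = 0 + (29 + √(-⅗))² = 0 + (29 + I*√15/5)² = (29 + I*√15/5)²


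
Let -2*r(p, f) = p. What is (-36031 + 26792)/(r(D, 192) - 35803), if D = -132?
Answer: 9239/35737 ≈ 0.25853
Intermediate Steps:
r(p, f) = -p/2
(-36031 + 26792)/(r(D, 192) - 35803) = (-36031 + 26792)/(-½*(-132) - 35803) = -9239/(66 - 35803) = -9239/(-35737) = -9239*(-1/35737) = 9239/35737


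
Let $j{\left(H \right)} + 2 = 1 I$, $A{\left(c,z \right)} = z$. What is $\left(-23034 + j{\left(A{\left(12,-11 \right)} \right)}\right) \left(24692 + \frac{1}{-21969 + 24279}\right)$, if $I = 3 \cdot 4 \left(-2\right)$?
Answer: $- \frac{131530829426}{231} \approx -5.694 \cdot 10^{8}$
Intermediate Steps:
$I = -24$ ($I = 12 \left(-2\right) = -24$)
$j{\left(H \right)} = -26$ ($j{\left(H \right)} = -2 + 1 \left(-24\right) = -2 - 24 = -26$)
$\left(-23034 + j{\left(A{\left(12,-11 \right)} \right)}\right) \left(24692 + \frac{1}{-21969 + 24279}\right) = \left(-23034 - 26\right) \left(24692 + \frac{1}{-21969 + 24279}\right) = - 23060 \left(24692 + \frac{1}{2310}\right) = \left(-23060\right) \frac{57038521}{2310} = - \frac{131530829426}{231}$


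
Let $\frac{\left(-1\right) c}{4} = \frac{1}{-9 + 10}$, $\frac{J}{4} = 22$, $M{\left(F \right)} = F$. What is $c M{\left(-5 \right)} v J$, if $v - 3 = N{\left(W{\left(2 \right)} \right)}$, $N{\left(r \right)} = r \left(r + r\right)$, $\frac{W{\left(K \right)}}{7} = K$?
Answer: $695200$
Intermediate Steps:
$J = 88$ ($J = 4 \cdot 22 = 88$)
$W{\left(K \right)} = 7 K$
$c = -4$ ($c = - \frac{4}{-9 + 10} = - \frac{4}{1} = \left(-4\right) 1 = -4$)
$N{\left(r \right)} = 2 r^{2}$ ($N{\left(r \right)} = r 2 r = 2 r^{2}$)
$v = 395$ ($v = 3 + 2 \left(7 \cdot 2\right)^{2} = 3 + 2 \cdot 14^{2} = 3 + 2 \cdot 196 = 3 + 392 = 395$)
$c M{\left(-5 \right)} v J = \left(-4\right) \left(-5\right) 395 \cdot 88 = 20 \cdot 395 \cdot 88 = 7900 \cdot 88 = 695200$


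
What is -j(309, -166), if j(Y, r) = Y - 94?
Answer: -215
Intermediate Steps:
j(Y, r) = -94 + Y
-j(309, -166) = -(-94 + 309) = -1*215 = -215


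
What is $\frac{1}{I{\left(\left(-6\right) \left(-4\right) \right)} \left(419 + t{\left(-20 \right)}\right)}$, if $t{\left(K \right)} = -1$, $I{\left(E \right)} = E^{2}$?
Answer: $\frac{1}{240768} \approx 4.1534 \cdot 10^{-6}$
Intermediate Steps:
$\frac{1}{I{\left(\left(-6\right) \left(-4\right) \right)} \left(419 + t{\left(-20 \right)}\right)} = \frac{1}{\left(\left(-6\right) \left(-4\right)\right)^{2} \left(419 - 1\right)} = \frac{1}{24^{2} \cdot 418} = \frac{1}{576 \cdot 418} = \frac{1}{240768}$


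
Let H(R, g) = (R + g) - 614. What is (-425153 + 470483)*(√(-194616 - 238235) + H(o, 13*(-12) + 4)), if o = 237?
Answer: -23979570 + 45330*I*√432851 ≈ -2.398e+7 + 2.9823e+7*I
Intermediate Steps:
H(R, g) = -614 + R + g
(-425153 + 470483)*(√(-194616 - 238235) + H(o, 13*(-12) + 4)) = (-425153 + 470483)*(√(-194616 - 238235) + (-614 + 237 + (13*(-12) + 4))) = 45330*(√(-432851) + (-614 + 237 + (-156 + 4))) = 45330*(I*√432851 + (-614 + 237 - 152)) = 45330*(I*√432851 - 529) = 45330*(-529 + I*√432851) = -23979570 + 45330*I*√432851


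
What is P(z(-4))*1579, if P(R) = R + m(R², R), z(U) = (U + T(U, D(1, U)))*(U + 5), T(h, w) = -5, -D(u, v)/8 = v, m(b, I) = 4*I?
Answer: -71055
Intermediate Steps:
D(u, v) = -8*v
z(U) = (-5 + U)*(5 + U) (z(U) = (U - 5)*(U + 5) = (-5 + U)*(5 + U))
P(R) = 5*R (P(R) = R + 4*R = 5*R)
P(z(-4))*1579 = (5*(-25 + (-4)²))*1579 = (5*(-25 + 16))*1579 = (5*(-9))*1579 = -45*1579 = -71055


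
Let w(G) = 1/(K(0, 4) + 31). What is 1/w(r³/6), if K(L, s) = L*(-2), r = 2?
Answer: 31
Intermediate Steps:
K(L, s) = -2*L
w(G) = 1/31 (w(G) = 1/(-2*0 + 31) = 1/(0 + 31) = 1/31)
1/w(r³/6) = 1/(1/31) = 31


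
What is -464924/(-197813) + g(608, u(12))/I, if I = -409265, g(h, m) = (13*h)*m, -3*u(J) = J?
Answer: 196531176668/80957937445 ≈ 2.4276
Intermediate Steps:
u(J) = -J/3
g(h, m) = 13*h*m
-464924/(-197813) + g(608, u(12))/I = -464924/(-197813) + (13*608*(-⅓*12))/(-409265) = -464924*(-1/197813) + (13*608*(-4))*(-1/409265) = 464924/197813 - 31616*(-1/409265) = 464924/197813 + 31616/409265 = 196531176668/80957937445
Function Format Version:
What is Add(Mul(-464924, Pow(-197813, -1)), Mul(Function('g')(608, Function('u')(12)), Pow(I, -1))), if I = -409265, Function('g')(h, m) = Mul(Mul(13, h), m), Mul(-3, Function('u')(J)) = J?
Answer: Rational(196531176668, 80957937445) ≈ 2.4276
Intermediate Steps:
Function('u')(J) = Mul(Rational(-1, 3), J)
Function('g')(h, m) = Mul(13, h, m)
Add(Mul(-464924, Pow(-197813, -1)), Mul(Function('g')(608, Function('u')(12)), Pow(I, -1))) = Add(Mul(-464924, Pow(-197813, -1)), Mul(Mul(13, 608, Mul(Rational(-1, 3), 12)), Pow(-409265, -1))) = Add(Mul(-464924, Rational(-1, 197813)), Mul(Mul(13, 608, -4), Rational(-1, 409265))) = Add(Rational(464924, 197813), Mul(-31616, Rational(-1, 409265))) = Add(Rational(464924, 197813), Rational(31616, 409265)) = Rational(196531176668, 80957937445)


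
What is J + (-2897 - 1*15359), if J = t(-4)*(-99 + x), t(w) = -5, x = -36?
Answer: -17581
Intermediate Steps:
J = 675 (J = -5*(-99 - 36) = -5*(-135) = 675)
J + (-2897 - 1*15359) = 675 + (-2897 - 1*15359) = 675 + (-2897 - 15359) = 675 - 18256 = -17581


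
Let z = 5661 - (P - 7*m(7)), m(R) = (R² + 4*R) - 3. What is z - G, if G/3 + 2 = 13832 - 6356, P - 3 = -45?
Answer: -16201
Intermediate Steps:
P = -42 (P = 3 - 45 = -42)
m(R) = -3 + R² + 4*R
z = 6221 (z = 5661 - (-42 - 7*(-3 + 7² + 4*7)) = 5661 - (-42 - 7*(-3 + 49 + 28)) = 5661 - (-42 - 7*74) = 5661 - (-42 - 518) = 5661 - 1*(-560) = 5661 + 560 = 6221)
G = 22422 (G = -6 + 3*(13832 - 6356) = -6 + 3*7476 = -6 + 22428 = 22422)
z - G = 6221 - 1*22422 = 6221 - 22422 = -16201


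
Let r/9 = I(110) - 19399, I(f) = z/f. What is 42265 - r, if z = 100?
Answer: 2385326/11 ≈ 2.1685e+5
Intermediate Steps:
I(f) = 100/f
r = -1920411/11 (r = 9*(100/110 - 19399) = 9*(100*(1/110) - 19399) = 9*(10/11 - 19399) = 9*(-213379/11) = -1920411/11 ≈ -1.7458e+5)
42265 - r = 42265 - 1*(-1920411/11) = 42265 + 1920411/11 = 2385326/11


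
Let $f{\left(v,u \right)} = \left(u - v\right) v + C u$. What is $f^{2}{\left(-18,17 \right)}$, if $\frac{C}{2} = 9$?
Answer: $104976$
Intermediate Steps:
$C = 18$ ($C = 2 \cdot 9 = 18$)
$f{\left(v,u \right)} = 18 u + v \left(u - v\right)$ ($f{\left(v,u \right)} = \left(u - v\right) v + 18 u = v \left(u - v\right) + 18 u = 18 u + v \left(u - v\right)$)
$f^{2}{\left(-18,17 \right)} = \left(- \left(-18\right)^{2} + 18 \cdot 17 + 17 \left(-18\right)\right)^{2} = \left(\left(-1\right) 324 + 306 - 306\right)^{2} = \left(-324 + 306 - 306\right)^{2} = \left(-324\right)^{2} = 104976$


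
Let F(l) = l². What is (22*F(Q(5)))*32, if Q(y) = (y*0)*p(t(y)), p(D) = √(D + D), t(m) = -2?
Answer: 0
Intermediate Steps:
p(D) = √2*√D (p(D) = √(2*D) = √2*√D)
Q(y) = 0 (Q(y) = (y*0)*(√2*√(-2)) = 0*(√2*(I*√2)) = 0*(2*I) = 0)
(22*F(Q(5)))*32 = (22*0²)*32 = (22*0)*32 = 0*32 = 0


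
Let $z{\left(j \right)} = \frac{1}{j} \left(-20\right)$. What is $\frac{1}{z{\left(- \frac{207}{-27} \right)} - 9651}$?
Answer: $- \frac{23}{222033} \approx -0.00010359$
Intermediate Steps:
$z{\left(j \right)} = - \frac{20}{j}$
$\frac{1}{z{\left(- \frac{207}{-27} \right)} - 9651} = \frac{1}{- \frac{20}{\left(-207\right) \frac{1}{-27}} - 9651} = \frac{1}{- \frac{20}{\left(-207\right) \left(- \frac{1}{27}\right)} - 9651} = \frac{1}{- \frac{20}{\frac{23}{3}} - 9651} = \frac{1}{\left(-20\right) \frac{3}{23} - 9651} = \frac{1}{- \frac{60}{23} - 9651} = \frac{1}{- \frac{222033}{23}} = - \frac{23}{222033}$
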